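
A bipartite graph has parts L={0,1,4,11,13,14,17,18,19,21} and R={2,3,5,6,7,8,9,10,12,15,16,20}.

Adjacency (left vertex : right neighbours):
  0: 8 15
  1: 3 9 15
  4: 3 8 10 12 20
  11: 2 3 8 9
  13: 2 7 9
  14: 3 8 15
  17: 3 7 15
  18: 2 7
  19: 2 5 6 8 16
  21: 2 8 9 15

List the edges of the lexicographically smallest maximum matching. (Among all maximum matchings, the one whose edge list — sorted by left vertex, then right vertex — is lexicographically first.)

|M| = 8 (so the lex-smallest maximum matching has 8 edges)
process left vertices in ascending order; for each, take the smallest-labelled available neighbour that still permits 8 edges overall, or leave it unmatched if none does
lex-smallest matching: {0-8, 1-3, 4-10, 11-2, 13-7, 14-15, 19-5, 21-9}

Lex-smallest maximum matching: {(0,8), (1,3), (4,10), (11,2), (13,7), (14,15), (19,5), (21,9)}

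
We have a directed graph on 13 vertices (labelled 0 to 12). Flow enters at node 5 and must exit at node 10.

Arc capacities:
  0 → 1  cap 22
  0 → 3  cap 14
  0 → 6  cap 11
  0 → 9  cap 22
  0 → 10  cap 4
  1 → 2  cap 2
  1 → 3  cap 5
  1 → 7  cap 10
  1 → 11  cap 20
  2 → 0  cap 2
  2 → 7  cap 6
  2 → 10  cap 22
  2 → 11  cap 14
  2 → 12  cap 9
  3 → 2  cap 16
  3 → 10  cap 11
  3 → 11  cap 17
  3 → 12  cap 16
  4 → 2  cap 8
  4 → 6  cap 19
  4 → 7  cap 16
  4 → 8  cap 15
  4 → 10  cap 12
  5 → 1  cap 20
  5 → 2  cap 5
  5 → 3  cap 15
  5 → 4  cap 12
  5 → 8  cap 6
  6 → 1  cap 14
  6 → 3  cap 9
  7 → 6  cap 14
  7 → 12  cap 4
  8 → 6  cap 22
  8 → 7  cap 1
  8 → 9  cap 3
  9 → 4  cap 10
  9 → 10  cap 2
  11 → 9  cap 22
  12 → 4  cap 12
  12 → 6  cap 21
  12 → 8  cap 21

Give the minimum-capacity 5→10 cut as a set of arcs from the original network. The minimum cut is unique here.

Min-cut arcs: {(2,0), (2,10), (3,10), (4,10), (9,10)} (total capacity 49)

augment #1: 5→2→10 push 5
augment #2: 5→3→10 push 11
augment #3: 5→4→10 push 12
augment #4: 5→1→2→10 push 2
augment #5: 5→3→2→10 push 4
augment #6: 5→8→9→10 push 2
augment #7: 5→1→3→2→10 push 5
augment #8: 5→8→6→3→2→10 push 4
augment #9: 5→1→7→6→3→2→10 push 2
augment #10: 5→1→7→6→3→2→0→10 push 1
augment #11: 5→1→7→12→4→2→0→10 push 1
max flow = 49; residual-reachable set from 5 gives S-side
cut edges (S→T): {(2,0), (2,10), (3,10), (4,10), (9,10)} total cap 49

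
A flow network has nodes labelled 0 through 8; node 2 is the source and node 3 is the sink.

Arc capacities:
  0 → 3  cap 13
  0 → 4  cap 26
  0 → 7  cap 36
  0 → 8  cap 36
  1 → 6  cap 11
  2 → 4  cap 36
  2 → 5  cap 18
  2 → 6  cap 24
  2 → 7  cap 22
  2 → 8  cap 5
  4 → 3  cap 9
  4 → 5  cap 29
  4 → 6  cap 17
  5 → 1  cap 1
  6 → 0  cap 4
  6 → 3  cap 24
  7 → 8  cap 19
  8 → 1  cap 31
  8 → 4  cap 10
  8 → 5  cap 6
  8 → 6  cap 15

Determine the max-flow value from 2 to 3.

augment #1: 2→4→3 bottleneck 9, total now 9
augment #2: 2→6→3 bottleneck 24, total now 33
augment #3: 2→4→6→0→3 bottleneck 4, total now 37

Maximum flow value: 37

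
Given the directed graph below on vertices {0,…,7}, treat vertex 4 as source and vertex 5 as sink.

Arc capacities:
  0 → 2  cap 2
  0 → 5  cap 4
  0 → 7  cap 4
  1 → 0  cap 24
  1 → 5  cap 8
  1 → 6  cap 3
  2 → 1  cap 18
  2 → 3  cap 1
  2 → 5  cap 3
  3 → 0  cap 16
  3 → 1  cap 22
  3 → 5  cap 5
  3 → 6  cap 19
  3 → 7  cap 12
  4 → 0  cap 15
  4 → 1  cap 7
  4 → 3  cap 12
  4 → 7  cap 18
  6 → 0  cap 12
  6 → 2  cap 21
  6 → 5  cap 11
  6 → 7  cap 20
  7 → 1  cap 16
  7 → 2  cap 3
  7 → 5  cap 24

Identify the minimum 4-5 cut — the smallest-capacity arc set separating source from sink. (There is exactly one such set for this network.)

augment #1: 4→0→5 push 4
augment #2: 4→1→5 push 7
augment #3: 4→3→5 push 5
augment #4: 4→7→5 push 18
augment #5: 4→0→2→5 push 2
augment #6: 4→0→7→5 push 4
augment #7: 4→3→1→5 push 1
augment #8: 4→3→6→5 push 6
max flow = 47; residual-reachable set from 4 gives S-side
cut edges (S→T): {(0,2), (0,5), (0,7), (4,1), (4,3), (4,7)} total cap 47

Min-cut arcs: {(0,2), (0,5), (0,7), (4,1), (4,3), (4,7)} (total capacity 47)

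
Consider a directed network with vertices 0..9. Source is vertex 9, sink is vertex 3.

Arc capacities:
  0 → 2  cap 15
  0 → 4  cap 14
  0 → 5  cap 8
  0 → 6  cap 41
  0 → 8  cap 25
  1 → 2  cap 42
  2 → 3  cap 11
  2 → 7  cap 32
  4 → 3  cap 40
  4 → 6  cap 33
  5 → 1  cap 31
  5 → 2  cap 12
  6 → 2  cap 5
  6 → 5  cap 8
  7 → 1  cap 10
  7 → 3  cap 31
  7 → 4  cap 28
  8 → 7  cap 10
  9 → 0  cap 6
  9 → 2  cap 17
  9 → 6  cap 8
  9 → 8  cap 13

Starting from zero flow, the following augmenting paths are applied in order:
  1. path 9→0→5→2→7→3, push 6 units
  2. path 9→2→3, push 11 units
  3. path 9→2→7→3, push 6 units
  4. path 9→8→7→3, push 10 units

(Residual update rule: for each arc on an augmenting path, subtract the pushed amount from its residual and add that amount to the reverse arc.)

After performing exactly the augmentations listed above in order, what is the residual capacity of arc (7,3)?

Residual capacity of (7,3): 9

after path 1 (9→0→5→2→7→3, push 6): res(7,3)=25
after path 2 (9→2→3, push 11): res(7,3)=25
after path 3 (9→2→7→3, push 6): res(7,3)=19
after path 4 (9→8→7→3, push 10): res(7,3)=9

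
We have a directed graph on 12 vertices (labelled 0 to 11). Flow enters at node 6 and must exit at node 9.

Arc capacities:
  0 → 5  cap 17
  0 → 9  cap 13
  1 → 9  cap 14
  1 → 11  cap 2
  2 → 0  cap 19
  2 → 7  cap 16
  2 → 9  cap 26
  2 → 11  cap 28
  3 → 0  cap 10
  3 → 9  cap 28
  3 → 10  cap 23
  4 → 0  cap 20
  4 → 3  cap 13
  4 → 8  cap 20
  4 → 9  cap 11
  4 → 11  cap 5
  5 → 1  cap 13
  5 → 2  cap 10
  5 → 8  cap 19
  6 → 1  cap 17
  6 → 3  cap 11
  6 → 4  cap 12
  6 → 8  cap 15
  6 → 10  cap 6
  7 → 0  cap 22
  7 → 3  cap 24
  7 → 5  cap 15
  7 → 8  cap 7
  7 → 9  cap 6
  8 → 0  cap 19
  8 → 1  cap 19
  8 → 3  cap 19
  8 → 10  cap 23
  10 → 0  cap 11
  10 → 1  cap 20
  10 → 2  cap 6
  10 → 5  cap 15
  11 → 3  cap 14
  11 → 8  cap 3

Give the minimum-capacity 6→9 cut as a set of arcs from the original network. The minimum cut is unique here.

Min-cut arcs: {(1,9), (1,11), (6,3), (6,4), (6,8), (6,10)} (total capacity 60)

augment #1: 6→1→9 push 14
augment #2: 6→3→9 push 11
augment #3: 6→4→9 push 11
augment #4: 6→4→0→9 push 1
augment #5: 6→8→0→9 push 12
augment #6: 6→8→3→9 push 3
augment #7: 6→10→2→9 push 6
augment #8: 6→1→11→3→9 push 2
max flow = 60; residual-reachable set from 6 gives S-side
cut edges (S→T): {(1,9), (1,11), (6,3), (6,4), (6,8), (6,10)} total cap 60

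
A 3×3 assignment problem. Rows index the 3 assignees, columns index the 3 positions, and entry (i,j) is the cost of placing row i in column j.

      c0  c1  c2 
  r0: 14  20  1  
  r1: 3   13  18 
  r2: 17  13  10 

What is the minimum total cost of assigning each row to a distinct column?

optimal assignment: row0→col2 (cost 1), row1→col0 (cost 3), row2→col1 (cost 13)
total = 1 + 3 + 13 = 17

Minimum assignment cost: 17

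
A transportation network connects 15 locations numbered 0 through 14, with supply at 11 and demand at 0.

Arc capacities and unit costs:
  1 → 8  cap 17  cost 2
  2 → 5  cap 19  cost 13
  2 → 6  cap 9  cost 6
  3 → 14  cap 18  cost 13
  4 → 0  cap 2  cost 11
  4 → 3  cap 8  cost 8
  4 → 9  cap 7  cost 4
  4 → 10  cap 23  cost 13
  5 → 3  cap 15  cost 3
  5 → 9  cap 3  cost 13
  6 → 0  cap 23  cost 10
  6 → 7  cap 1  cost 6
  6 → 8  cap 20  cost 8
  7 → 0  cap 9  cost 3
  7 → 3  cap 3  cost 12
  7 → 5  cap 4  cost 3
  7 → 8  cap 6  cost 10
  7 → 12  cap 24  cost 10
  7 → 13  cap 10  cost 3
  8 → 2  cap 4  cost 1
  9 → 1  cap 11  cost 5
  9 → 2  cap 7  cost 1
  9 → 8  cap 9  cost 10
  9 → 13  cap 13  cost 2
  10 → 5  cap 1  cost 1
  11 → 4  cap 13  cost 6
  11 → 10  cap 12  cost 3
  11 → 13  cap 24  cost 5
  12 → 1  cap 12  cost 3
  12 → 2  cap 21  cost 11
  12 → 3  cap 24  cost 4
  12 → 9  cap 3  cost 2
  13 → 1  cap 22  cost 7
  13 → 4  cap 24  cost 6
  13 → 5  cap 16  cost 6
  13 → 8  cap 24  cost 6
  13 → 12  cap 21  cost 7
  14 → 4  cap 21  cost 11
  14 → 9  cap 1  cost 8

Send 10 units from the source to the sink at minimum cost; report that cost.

shortest-cost path #1: 11→4→0 push 2 @ unit cost 17 (adds 34)
shortest-cost path #2: 11→4→9→2→6→7→0 push 1 @ unit cost 26 (adds 26)
shortest-cost path #3: 11→4→9→2→6→0 push 6 @ unit cost 27 (adds 162)
shortest-cost path #4: 11→13→8→2→6→0 push 1 @ unit cost 28 (adds 28)
total cost = 250

Minimum cost for 10 units: 250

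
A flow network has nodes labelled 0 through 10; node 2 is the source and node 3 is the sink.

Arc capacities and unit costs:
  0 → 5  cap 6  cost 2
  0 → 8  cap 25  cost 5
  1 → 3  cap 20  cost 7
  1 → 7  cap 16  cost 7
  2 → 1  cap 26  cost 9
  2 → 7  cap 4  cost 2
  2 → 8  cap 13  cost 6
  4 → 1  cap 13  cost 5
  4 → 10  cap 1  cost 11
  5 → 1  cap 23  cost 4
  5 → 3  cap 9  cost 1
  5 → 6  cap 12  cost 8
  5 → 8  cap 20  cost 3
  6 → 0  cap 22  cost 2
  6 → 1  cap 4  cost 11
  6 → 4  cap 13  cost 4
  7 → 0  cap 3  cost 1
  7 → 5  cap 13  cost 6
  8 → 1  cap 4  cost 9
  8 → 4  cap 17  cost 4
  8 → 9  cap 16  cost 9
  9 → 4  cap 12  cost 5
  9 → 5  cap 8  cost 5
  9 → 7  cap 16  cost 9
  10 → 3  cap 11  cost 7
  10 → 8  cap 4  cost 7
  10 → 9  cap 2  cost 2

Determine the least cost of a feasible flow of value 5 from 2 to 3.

Minimum cost for 5 units: 43

shortest-cost path #1: 2→7→0→5→3 push 3 @ unit cost 6 (adds 18)
shortest-cost path #2: 2→7→5→3 push 1 @ unit cost 9 (adds 9)
shortest-cost path #3: 2→1→3 push 1 @ unit cost 16 (adds 16)
total cost = 43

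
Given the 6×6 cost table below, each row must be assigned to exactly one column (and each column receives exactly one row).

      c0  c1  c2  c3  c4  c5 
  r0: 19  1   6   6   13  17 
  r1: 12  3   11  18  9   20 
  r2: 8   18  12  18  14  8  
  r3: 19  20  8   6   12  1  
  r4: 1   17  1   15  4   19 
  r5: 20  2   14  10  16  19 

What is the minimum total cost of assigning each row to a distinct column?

optimal assignment: row0→col3 (cost 6), row1→col4 (cost 9), row2→col0 (cost 8), row3→col5 (cost 1), row4→col2 (cost 1), row5→col1 (cost 2)
total = 6 + 9 + 8 + 1 + 1 + 2 = 27

Minimum assignment cost: 27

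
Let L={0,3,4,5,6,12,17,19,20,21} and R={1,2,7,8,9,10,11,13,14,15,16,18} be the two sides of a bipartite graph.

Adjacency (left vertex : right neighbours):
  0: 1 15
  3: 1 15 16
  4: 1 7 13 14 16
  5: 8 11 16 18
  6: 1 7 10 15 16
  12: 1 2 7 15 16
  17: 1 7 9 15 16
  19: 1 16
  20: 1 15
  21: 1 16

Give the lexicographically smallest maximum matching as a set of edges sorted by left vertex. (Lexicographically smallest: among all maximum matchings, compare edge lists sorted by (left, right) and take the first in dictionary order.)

Lex-smallest maximum matching: {(0,1), (3,15), (4,7), (5,8), (6,10), (12,2), (17,9), (19,16)}

|M| = 8 (so the lex-smallest maximum matching has 8 edges)
process left vertices in ascending order; for each, take the smallest-labelled available neighbour that still permits 8 edges overall, or leave it unmatched if none does
lex-smallest matching: {0-1, 3-15, 4-7, 5-8, 6-10, 12-2, 17-9, 19-16}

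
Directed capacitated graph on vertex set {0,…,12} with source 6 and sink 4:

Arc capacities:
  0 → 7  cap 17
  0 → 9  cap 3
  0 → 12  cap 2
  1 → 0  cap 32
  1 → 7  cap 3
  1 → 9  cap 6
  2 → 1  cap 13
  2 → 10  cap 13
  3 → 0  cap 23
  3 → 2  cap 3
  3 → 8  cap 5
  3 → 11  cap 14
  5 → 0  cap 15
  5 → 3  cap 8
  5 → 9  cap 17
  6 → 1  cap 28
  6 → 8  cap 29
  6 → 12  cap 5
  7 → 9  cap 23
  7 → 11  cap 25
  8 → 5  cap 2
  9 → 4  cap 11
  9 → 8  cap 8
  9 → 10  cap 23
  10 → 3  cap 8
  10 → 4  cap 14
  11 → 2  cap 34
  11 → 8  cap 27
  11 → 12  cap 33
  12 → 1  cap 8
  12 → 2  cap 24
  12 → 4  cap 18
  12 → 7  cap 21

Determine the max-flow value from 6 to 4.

augment #1: 6→12→4 bottleneck 5, total now 5
augment #2: 6→1→9→4 bottleneck 6, total now 11
augment #3: 6→1→0→9→4 bottleneck 3, total now 14
augment #4: 6→1→0→12→4 bottleneck 2, total now 16
augment #5: 6→1→7→9→4 bottleneck 2, total now 18
augment #6: 6→1→7→9→10→4 bottleneck 1, total now 19
augment #7: 6→8→5→9→10→4 bottleneck 2, total now 21
augment #8: 6→1→0→7→9→10→4 bottleneck 11, total now 32
augment #9: 6→1→0→7→11→12→4 bottleneck 3, total now 35

Maximum flow value: 35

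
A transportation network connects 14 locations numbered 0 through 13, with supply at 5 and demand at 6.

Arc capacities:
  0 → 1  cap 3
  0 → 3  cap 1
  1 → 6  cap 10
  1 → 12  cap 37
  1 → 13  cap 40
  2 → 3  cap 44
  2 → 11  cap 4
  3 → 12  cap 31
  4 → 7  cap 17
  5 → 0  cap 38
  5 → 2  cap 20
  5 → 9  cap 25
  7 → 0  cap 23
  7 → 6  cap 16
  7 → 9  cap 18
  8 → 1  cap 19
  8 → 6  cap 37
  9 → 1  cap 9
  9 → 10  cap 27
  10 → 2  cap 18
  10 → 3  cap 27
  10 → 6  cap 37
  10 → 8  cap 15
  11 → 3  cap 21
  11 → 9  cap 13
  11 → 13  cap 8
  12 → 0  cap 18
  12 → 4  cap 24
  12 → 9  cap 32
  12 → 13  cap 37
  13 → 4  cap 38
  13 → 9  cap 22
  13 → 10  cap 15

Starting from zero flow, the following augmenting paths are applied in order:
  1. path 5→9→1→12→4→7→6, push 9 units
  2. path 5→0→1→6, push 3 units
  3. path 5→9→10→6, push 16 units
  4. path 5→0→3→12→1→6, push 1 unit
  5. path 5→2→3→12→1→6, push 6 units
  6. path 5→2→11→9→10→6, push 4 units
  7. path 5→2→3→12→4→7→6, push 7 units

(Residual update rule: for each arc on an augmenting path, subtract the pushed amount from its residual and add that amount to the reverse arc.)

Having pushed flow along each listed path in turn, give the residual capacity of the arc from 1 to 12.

after path 1 (5→9→1→12→4→7→6, push 9): res(1,12)=28
after path 2 (5→0→1→6, push 3): res(1,12)=28
after path 3 (5→9→10→6, push 16): res(1,12)=28
after path 4 (5→0→3→12→1→6, push 1): res(1,12)=29
after path 5 (5→2→3→12→1→6, push 6): res(1,12)=35
after path 6 (5→2→11→9→10→6, push 4): res(1,12)=35
after path 7 (5→2→3→12→4→7→6, push 7): res(1,12)=35

Residual capacity of (1,12): 35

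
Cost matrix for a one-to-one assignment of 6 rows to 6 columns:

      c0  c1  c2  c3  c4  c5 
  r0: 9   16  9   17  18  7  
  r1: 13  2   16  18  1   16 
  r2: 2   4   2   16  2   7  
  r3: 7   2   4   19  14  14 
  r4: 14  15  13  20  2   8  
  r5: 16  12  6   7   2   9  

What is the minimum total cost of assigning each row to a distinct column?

optimal assignment: row0→col5 (cost 7), row1→col1 (cost 2), row2→col0 (cost 2), row3→col2 (cost 4), row4→col4 (cost 2), row5→col3 (cost 7)
total = 7 + 2 + 2 + 4 + 2 + 7 = 24

Minimum assignment cost: 24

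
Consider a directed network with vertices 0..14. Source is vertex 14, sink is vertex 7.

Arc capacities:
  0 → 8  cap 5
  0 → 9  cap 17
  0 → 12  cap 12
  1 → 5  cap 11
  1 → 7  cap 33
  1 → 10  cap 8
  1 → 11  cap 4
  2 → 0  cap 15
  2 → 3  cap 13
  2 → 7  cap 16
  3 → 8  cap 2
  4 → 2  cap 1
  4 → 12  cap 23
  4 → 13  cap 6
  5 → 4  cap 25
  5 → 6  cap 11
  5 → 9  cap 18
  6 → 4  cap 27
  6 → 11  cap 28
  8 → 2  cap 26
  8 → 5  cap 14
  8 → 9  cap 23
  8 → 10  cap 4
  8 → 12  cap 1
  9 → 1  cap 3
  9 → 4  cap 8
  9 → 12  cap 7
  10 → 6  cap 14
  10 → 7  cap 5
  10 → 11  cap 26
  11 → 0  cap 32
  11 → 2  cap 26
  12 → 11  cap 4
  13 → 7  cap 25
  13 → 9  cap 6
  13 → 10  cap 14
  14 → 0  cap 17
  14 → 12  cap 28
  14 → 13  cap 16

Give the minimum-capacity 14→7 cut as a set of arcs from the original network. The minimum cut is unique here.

augment #1: 14→13→7 push 16
augment #2: 14→0→8→2→7 push 5
augment #3: 14→0→9→1→7 push 3
augment #4: 14→12→11→2→7 push 4
augment #5: 14→0→9→4→2→7 push 1
augment #6: 14→0→9→4→13→7 push 6
max flow = 35; residual-reachable set from 14 gives S-side
cut edges (S→T): {(0,8), (4,2), (4,13), (9,1), (12,11), (14,13)} total cap 35

Min-cut arcs: {(0,8), (4,2), (4,13), (9,1), (12,11), (14,13)} (total capacity 35)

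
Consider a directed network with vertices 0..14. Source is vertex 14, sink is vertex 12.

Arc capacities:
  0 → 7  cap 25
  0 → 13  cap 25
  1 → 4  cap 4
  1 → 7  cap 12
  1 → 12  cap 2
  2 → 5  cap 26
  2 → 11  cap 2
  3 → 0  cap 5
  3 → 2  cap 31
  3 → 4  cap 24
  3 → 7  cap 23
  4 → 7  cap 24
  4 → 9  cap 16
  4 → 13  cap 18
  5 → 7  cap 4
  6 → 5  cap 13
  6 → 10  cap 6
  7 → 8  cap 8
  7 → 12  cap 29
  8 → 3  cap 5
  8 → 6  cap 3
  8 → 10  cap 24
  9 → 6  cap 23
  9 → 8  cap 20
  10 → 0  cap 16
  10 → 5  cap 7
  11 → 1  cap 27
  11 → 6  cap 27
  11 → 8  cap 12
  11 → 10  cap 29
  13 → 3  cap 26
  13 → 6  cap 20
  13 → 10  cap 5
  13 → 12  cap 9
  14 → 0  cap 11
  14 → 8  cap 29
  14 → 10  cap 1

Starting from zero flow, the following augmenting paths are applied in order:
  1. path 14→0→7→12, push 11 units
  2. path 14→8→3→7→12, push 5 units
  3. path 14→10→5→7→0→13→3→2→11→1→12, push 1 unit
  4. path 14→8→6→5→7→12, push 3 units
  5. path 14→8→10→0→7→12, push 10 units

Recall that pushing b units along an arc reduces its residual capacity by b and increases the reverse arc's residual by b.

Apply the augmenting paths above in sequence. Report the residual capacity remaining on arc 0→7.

Residual capacity of (0,7): 5

after path 1 (14→0→7→12, push 11): res(0,7)=14
after path 2 (14→8→3→7→12, push 5): res(0,7)=14
after path 3 (14→10→5→7→0→13→3→2→11→1→12, push 1): res(0,7)=15
after path 4 (14→8→6→5→7→12, push 3): res(0,7)=15
after path 5 (14→8→10→0→7→12, push 10): res(0,7)=5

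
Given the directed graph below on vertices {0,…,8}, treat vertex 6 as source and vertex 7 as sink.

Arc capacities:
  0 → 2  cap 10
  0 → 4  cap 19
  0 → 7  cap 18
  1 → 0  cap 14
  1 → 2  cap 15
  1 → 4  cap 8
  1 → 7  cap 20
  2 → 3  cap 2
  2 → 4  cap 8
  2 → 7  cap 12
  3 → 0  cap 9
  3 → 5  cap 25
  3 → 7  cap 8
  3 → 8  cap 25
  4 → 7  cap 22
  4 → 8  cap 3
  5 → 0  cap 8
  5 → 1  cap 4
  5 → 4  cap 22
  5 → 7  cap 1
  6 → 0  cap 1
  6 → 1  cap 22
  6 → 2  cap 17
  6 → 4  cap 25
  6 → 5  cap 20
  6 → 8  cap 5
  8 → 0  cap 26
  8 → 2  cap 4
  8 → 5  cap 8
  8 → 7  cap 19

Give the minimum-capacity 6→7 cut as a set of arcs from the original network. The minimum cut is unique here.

Min-cut arcs: {(2,3), (2,7), (4,7), (4,8), (5,0), (5,1), (5,7), (6,0), (6,1), (6,8)} (total capacity 80)

augment #1: 6→0→7 push 1
augment #2: 6→1→7 push 20
augment #3: 6→2→7 push 12
augment #4: 6→4→7 push 22
augment #5: 6→5→7 push 1
augment #6: 6→8→7 push 5
augment #7: 6→1→0→7 push 2
augment #8: 6→2→3→7 push 2
augment #9: 6→4→8→7 push 3
augment #10: 6→5→0→7 push 8
augment #11: 6→5→1→0→7 push 4
max flow = 80; residual-reachable set from 6 gives S-side
cut edges (S→T): {(2,3), (2,7), (4,7), (4,8), (5,0), (5,1), (5,7), (6,0), (6,1), (6,8)} total cap 80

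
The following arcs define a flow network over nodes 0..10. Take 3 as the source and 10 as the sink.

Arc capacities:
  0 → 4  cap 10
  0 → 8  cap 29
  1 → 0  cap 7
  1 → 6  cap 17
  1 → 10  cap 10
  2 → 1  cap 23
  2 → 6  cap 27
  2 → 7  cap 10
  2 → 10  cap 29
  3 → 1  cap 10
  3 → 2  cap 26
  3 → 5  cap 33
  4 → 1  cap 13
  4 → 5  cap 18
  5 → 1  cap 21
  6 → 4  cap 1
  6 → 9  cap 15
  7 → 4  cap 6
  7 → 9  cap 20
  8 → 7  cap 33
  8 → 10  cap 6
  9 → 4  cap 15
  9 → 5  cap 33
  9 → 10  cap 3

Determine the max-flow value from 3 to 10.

Maximum flow value: 45

augment #1: 3→1→10 bottleneck 10, total now 10
augment #2: 3→2→10 bottleneck 26, total now 36
augment #3: 3→5→1→0→8→10 bottleneck 6, total now 42
augment #4: 3→5→1→6→9→10 bottleneck 3, total now 45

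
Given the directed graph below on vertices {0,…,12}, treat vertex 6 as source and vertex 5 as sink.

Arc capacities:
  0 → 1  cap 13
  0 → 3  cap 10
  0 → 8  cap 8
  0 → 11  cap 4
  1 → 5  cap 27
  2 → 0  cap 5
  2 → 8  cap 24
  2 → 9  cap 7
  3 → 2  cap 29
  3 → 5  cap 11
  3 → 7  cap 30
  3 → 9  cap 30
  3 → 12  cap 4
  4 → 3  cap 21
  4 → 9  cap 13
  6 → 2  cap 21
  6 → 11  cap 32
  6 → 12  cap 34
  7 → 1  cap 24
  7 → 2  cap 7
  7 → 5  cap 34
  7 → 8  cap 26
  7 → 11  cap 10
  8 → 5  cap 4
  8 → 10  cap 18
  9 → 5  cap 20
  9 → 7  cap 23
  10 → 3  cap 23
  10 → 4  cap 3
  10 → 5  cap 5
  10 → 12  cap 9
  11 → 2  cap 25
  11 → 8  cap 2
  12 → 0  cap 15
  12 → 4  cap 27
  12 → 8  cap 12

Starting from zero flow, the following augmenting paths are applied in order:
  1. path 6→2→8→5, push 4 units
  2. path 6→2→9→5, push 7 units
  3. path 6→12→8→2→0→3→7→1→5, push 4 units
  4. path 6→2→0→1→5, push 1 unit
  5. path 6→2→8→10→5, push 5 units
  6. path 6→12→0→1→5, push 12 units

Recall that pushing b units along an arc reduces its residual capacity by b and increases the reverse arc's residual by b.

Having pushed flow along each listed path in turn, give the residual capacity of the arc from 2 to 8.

after path 1 (6→2→8→5, push 4): res(2,8)=20
after path 2 (6→2→9→5, push 7): res(2,8)=20
after path 3 (6→12→8→2→0→3→7→1→5, push 4): res(2,8)=24
after path 4 (6→2→0→1→5, push 1): res(2,8)=24
after path 5 (6→2→8→10→5, push 5): res(2,8)=19
after path 6 (6→12→0→1→5, push 12): res(2,8)=19

Residual capacity of (2,8): 19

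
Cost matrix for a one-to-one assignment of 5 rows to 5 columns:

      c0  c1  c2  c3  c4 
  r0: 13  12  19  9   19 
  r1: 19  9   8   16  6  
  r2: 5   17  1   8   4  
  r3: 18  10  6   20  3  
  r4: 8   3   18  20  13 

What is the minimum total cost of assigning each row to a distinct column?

Minimum assignment cost: 28

optimal assignment: row0→col3 (cost 9), row1→col2 (cost 8), row2→col0 (cost 5), row3→col4 (cost 3), row4→col1 (cost 3)
total = 9 + 8 + 5 + 3 + 3 = 28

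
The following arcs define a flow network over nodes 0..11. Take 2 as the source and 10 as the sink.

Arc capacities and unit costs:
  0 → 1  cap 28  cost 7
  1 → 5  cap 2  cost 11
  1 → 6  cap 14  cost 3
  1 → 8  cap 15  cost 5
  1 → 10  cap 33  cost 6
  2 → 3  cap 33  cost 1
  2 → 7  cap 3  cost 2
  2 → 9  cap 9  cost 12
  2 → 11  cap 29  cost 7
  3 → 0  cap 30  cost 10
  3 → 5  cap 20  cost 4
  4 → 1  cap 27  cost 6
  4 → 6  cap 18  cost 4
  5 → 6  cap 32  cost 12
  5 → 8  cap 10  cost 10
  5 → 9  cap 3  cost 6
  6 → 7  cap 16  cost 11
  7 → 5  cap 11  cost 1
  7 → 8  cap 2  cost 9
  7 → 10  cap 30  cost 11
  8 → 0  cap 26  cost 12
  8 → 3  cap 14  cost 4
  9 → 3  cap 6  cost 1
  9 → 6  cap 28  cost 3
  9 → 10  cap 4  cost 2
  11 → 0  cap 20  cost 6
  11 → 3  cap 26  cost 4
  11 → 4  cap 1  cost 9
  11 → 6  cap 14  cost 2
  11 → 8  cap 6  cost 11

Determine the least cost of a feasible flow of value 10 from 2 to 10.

Minimum cost for 10 units: 164

shortest-cost path #1: 2→7→5→9→10 push 3 @ unit cost 11 (adds 33)
shortest-cost path #2: 2→9→10 push 1 @ unit cost 14 (adds 14)
shortest-cost path #3: 2→3→5→7→10 push 3 @ unit cost 15 (adds 45)
shortest-cost path #4: 2→3→0→1→10 push 3 @ unit cost 24 (adds 72)
total cost = 164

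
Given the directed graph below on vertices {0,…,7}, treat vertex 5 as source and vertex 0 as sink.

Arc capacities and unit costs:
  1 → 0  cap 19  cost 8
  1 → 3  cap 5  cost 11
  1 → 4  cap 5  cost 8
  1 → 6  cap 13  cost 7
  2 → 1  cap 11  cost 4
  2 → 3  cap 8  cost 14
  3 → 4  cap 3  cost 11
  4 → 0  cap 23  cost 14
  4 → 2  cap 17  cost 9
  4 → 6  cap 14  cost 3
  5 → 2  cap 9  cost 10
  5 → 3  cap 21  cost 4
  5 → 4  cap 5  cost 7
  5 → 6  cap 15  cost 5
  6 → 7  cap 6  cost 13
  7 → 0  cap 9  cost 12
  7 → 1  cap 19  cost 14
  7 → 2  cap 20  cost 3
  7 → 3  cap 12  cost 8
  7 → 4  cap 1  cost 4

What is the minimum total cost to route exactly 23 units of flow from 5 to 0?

Minimum cost for 23 units: 570

shortest-cost path #1: 5→4→0 push 5 @ unit cost 21 (adds 105)
shortest-cost path #2: 5→2→1→0 push 9 @ unit cost 22 (adds 198)
shortest-cost path #3: 5→3→4→0 push 3 @ unit cost 29 (adds 87)
shortest-cost path #4: 5→6→7→0 push 6 @ unit cost 30 (adds 180)
total cost = 570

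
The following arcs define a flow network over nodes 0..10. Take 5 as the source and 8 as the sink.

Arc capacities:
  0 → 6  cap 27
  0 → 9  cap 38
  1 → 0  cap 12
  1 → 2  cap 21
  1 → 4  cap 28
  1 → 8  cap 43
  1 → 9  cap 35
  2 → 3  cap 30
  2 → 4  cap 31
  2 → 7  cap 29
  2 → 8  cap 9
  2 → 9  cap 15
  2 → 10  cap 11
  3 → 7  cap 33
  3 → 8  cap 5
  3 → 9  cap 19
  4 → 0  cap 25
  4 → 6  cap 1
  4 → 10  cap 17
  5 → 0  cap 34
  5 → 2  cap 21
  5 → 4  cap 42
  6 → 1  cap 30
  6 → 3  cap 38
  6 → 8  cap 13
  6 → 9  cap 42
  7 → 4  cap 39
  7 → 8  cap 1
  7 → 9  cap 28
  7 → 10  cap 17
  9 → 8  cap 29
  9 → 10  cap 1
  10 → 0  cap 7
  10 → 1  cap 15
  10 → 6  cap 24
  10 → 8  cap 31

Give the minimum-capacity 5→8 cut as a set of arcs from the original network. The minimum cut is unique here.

augment #1: 5→2→8 push 9
augment #2: 5→0→6→8 push 13
augment #3: 5→0→9→8 push 21
augment #4: 5→2→3→8 push 5
augment #5: 5→2→7→8 push 1
augment #6: 5→2→9→8 push 6
augment #7: 5→4→10→8 push 17
augment #8: 5→4→0→9→8 push 2
augment #9: 5→4→6→1→8 push 1
augment #10: 5→4→0→6→1→8 push 14
augment #11: 5→4→0→9→10→8 push 1
augment #12: 5→4→0→9→2→10→8 push 6
max flow = 96; residual-reachable set from 5 gives S-side
cut edges (S→T): {(0,6), (4,6), (4,10), (5,2), (9,8), (9,10)} total cap 96

Min-cut arcs: {(0,6), (4,6), (4,10), (5,2), (9,8), (9,10)} (total capacity 96)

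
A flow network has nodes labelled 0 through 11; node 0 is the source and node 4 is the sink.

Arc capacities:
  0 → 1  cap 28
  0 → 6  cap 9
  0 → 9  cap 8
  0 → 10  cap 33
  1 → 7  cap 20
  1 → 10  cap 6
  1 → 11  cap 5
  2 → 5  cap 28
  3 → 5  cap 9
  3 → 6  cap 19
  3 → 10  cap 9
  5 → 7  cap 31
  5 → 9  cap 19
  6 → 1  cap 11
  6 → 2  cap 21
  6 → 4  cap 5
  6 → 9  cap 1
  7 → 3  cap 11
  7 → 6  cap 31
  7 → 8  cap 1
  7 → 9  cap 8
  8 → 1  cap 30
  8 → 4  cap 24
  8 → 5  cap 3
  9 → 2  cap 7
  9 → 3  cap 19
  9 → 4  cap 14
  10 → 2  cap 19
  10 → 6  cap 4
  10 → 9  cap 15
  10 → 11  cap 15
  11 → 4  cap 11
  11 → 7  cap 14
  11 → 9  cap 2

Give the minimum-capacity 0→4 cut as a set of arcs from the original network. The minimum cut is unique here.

Min-cut arcs: {(6,4), (7,8), (9,4), (11,4)} (total capacity 31)

augment #1: 0→6→4 push 5
augment #2: 0→9→4 push 8
augment #3: 0→1→11→4 push 5
augment #4: 0→6→9→4 push 1
augment #5: 0→10→9→4 push 5
augment #6: 0→10→11→4 push 6
augment #7: 0→1→7→8→4 push 1
max flow = 31; residual-reachable set from 0 gives S-side
cut edges (S→T): {(6,4), (7,8), (9,4), (11,4)} total cap 31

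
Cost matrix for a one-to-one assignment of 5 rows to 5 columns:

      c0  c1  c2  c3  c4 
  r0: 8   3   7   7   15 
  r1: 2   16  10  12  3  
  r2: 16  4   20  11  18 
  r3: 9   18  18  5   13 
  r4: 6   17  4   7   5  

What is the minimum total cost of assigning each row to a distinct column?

optimal assignment: row0→col2 (cost 7), row1→col0 (cost 2), row2→col1 (cost 4), row3→col3 (cost 5), row4→col4 (cost 5)
total = 7 + 2 + 4 + 5 + 5 = 23

Minimum assignment cost: 23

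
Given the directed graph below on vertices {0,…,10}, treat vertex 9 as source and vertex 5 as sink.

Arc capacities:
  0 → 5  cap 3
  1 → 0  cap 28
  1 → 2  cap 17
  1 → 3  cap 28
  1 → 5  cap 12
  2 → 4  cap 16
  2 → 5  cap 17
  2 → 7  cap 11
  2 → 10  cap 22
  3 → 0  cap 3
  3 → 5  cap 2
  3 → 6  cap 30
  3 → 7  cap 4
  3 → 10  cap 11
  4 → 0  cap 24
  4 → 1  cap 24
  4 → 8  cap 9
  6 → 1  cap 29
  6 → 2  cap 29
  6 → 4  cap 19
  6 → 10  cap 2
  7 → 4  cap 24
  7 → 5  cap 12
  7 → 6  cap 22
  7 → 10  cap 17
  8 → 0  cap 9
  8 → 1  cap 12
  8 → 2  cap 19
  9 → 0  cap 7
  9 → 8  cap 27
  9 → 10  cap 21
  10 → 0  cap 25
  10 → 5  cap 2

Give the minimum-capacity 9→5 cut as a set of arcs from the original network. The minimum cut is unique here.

Min-cut arcs: {(0,5), (9,8), (10,5)} (total capacity 32)

augment #1: 9→0→5 push 3
augment #2: 9→10→5 push 2
augment #3: 9→8→1→5 push 12
augment #4: 9→8→2→5 push 15
max flow = 32; residual-reachable set from 9 gives S-side
cut edges (S→T): {(0,5), (9,8), (10,5)} total cap 32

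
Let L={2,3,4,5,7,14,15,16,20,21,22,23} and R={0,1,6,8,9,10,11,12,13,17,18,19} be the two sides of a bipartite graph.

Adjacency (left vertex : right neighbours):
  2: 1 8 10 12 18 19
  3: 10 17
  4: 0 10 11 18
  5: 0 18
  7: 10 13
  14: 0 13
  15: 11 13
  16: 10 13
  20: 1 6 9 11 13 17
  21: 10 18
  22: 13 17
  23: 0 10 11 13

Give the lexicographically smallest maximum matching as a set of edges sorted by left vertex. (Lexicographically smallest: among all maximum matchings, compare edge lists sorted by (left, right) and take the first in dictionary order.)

|M| = 8 (so the lex-smallest maximum matching has 8 edges)
process left vertices in ascending order; for each, take the smallest-labelled available neighbour that still permits 8 edges overall, or leave it unmatched if none does
lex-smallest matching: {2-1, 3-10, 4-0, 5-18, 7-13, 15-11, 20-6, 22-17}

Lex-smallest maximum matching: {(2,1), (3,10), (4,0), (5,18), (7,13), (15,11), (20,6), (22,17)}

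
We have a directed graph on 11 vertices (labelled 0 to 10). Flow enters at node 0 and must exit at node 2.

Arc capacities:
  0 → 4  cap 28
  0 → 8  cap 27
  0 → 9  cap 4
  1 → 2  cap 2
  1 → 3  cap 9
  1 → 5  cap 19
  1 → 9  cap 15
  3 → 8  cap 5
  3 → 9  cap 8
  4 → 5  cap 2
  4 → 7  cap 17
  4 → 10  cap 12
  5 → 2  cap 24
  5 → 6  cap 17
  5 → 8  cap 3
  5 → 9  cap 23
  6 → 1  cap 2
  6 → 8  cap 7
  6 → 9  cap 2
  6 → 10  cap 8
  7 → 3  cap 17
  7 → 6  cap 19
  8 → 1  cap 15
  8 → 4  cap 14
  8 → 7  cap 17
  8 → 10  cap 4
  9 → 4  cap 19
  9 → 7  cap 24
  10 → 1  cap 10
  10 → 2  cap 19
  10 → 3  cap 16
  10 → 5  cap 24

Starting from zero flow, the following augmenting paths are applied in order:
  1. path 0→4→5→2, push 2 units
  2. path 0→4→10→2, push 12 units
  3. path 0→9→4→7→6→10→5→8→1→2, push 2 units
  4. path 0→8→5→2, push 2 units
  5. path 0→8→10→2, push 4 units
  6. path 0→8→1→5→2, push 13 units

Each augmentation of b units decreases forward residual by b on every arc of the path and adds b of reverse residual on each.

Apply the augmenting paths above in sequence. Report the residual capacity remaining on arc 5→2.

after path 1 (0→4→5→2, push 2): res(5,2)=22
after path 2 (0→4→10→2, push 12): res(5,2)=22
after path 3 (0→9→4→7→6→10→5→8→1→2, push 2): res(5,2)=22
after path 4 (0→8→5→2, push 2): res(5,2)=20
after path 5 (0→8→10→2, push 4): res(5,2)=20
after path 6 (0→8→1→5→2, push 13): res(5,2)=7

Residual capacity of (5,2): 7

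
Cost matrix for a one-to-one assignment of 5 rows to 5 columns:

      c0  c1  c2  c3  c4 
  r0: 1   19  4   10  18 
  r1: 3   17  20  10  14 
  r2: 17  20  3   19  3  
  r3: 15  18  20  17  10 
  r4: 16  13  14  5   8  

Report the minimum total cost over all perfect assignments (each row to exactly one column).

optimal assignment: row0→col2 (cost 4), row1→col0 (cost 3), row2→col4 (cost 3), row3→col1 (cost 18), row4→col3 (cost 5)
total = 4 + 3 + 3 + 18 + 5 = 33

Minimum assignment cost: 33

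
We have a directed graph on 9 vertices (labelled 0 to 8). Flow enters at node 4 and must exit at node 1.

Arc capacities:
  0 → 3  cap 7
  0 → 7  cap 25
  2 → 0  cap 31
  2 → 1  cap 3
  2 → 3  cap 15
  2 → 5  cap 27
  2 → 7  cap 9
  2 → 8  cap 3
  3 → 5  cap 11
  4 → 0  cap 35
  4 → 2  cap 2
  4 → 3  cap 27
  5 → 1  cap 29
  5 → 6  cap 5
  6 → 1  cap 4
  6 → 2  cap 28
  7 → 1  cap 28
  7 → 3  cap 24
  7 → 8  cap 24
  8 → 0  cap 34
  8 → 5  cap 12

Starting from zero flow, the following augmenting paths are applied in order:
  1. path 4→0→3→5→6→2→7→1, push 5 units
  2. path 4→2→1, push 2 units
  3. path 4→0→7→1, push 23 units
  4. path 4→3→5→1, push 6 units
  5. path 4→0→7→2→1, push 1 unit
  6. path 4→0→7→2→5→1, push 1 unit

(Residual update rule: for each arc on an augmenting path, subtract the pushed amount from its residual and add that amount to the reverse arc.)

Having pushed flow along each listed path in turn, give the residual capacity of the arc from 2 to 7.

Residual capacity of (2,7): 6

after path 1 (4→0→3→5→6→2→7→1, push 5): res(2,7)=4
after path 2 (4→2→1, push 2): res(2,7)=4
after path 3 (4→0→7→1, push 23): res(2,7)=4
after path 4 (4→3→5→1, push 6): res(2,7)=4
after path 5 (4→0→7→2→1, push 1): res(2,7)=5
after path 6 (4→0→7→2→5→1, push 1): res(2,7)=6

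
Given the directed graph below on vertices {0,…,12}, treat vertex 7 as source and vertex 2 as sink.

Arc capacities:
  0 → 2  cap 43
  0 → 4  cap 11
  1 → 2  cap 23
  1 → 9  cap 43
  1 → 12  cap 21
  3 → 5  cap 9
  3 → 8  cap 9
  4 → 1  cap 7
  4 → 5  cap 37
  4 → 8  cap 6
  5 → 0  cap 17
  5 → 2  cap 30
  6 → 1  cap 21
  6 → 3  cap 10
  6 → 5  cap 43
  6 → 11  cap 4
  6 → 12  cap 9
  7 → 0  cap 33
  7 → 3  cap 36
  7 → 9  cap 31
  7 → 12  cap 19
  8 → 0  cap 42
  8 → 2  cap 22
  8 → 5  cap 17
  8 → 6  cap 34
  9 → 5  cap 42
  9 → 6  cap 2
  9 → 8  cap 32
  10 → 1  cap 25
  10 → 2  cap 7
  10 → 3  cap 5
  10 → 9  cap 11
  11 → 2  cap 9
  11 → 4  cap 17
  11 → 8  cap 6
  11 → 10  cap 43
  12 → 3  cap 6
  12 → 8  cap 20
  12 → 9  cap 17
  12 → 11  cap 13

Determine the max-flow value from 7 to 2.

augment #1: 7→0→2 bottleneck 33, total now 33
augment #2: 7→3→5→2 bottleneck 9, total now 42
augment #3: 7→3→8→2 bottleneck 9, total now 51
augment #4: 7→9→5→2 bottleneck 21, total now 72
augment #5: 7→9→8→2 bottleneck 10, total now 82
augment #6: 7→12→8→2 bottleneck 3, total now 85
augment #7: 7→12→11→2 bottleneck 9, total now 94
augment #8: 7→12→8→0→2 bottleneck 7, total now 101

Maximum flow value: 101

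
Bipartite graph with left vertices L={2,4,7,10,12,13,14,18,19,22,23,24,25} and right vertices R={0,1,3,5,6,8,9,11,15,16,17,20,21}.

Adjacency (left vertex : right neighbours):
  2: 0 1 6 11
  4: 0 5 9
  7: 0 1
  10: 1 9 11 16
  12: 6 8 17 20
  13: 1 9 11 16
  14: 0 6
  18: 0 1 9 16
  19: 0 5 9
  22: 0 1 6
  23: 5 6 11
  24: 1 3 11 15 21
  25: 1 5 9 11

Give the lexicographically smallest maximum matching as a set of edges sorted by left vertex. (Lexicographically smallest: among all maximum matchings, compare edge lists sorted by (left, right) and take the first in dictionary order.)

|M| = 9 (so the lex-smallest maximum matching has 9 edges)
process left vertices in ascending order; for each, take the smallest-labelled available neighbour that still permits 9 edges overall, or leave it unmatched if none does
lex-smallest matching: {2-0, 4-5, 7-1, 10-9, 12-8, 13-11, 14-6, 18-16, 24-3}

Lex-smallest maximum matching: {(2,0), (4,5), (7,1), (10,9), (12,8), (13,11), (14,6), (18,16), (24,3)}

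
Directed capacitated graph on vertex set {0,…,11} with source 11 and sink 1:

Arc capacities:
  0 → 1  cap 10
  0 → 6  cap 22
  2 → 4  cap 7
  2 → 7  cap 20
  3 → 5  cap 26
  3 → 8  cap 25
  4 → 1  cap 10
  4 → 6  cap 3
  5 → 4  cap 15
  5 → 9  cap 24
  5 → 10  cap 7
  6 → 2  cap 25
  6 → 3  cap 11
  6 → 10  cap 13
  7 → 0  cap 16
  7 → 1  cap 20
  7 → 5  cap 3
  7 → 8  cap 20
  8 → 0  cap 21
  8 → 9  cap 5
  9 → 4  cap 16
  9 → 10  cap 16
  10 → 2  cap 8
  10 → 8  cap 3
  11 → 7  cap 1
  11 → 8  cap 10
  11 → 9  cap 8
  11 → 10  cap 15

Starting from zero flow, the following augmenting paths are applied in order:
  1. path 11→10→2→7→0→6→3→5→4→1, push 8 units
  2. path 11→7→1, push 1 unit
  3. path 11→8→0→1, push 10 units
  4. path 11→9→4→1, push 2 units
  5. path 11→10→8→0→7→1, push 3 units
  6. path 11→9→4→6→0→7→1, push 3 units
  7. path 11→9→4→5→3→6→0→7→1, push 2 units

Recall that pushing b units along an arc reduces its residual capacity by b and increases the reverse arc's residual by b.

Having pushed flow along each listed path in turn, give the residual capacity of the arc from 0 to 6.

Residual capacity of (0,6): 19

after path 1 (11→10→2→7→0→6→3→5→4→1, push 8): res(0,6)=14
after path 2 (11→7→1, push 1): res(0,6)=14
after path 3 (11→8→0→1, push 10): res(0,6)=14
after path 4 (11→9→4→1, push 2): res(0,6)=14
after path 5 (11→10→8→0→7→1, push 3): res(0,6)=14
after path 6 (11→9→4→6→0→7→1, push 3): res(0,6)=17
after path 7 (11→9→4→5→3→6→0→7→1, push 2): res(0,6)=19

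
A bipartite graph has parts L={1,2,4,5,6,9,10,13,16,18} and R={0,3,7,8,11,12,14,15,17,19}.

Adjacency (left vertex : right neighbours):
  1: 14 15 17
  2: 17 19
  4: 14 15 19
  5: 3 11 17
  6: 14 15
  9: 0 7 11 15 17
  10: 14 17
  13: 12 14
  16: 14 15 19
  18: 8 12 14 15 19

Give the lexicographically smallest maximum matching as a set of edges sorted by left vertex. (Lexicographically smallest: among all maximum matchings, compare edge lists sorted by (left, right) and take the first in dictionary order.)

|M| = 8 (so the lex-smallest maximum matching has 8 edges)
process left vertices in ascending order; for each, take the smallest-labelled available neighbour that still permits 8 edges overall, or leave it unmatched if none does
lex-smallest matching: {1-14, 2-17, 4-15, 5-3, 9-0, 13-12, 16-19, 18-8}

Lex-smallest maximum matching: {(1,14), (2,17), (4,15), (5,3), (9,0), (13,12), (16,19), (18,8)}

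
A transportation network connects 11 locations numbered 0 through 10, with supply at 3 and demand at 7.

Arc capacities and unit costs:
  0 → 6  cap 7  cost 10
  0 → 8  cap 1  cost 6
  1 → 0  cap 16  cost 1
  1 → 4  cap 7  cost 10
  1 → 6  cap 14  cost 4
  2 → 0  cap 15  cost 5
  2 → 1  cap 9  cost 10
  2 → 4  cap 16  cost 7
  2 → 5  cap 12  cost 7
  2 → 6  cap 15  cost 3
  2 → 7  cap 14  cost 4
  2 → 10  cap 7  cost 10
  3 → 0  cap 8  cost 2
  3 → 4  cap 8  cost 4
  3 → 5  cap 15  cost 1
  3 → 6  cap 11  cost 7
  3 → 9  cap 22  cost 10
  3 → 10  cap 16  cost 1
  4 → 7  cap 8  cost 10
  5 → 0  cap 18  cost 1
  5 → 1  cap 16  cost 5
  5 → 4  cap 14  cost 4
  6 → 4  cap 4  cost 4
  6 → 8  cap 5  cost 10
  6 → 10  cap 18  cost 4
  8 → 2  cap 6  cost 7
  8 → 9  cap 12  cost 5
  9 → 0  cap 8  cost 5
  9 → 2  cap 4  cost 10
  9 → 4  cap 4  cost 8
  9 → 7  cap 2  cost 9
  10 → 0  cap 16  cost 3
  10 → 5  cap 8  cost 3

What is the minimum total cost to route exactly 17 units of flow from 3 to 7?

Minimum cost for 17 units: 321

shortest-cost path #1: 3→4→7 push 8 @ unit cost 14 (adds 112)
shortest-cost path #2: 3→9→7 push 2 @ unit cost 19 (adds 38)
shortest-cost path #3: 3→0→8→2→7 push 1 @ unit cost 19 (adds 19)
shortest-cost path #4: 3→9→2→7 push 4 @ unit cost 24 (adds 96)
shortest-cost path #5: 3→6→8→2→7 push 2 @ unit cost 28 (adds 56)
total cost = 321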